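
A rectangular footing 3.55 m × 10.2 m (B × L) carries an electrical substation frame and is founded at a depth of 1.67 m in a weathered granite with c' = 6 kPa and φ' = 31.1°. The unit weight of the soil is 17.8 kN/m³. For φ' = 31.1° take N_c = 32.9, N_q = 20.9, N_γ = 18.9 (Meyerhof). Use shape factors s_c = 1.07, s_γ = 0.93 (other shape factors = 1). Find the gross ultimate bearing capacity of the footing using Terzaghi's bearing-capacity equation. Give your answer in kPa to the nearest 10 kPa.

q = γ·D_f = 17.8 × 1.67 = 29.726 kPa.
c·N_c·s_c = 6 × 32.9 × 1.07 = 211.22 kPa
q·N_q = 29.726 × 20.9 = 621.27 kPa
0.5·γ·B·N_γ·s_γ = 0.5 × 17.8 × 3.55 × 18.9 × 0.93 = 555.35 kPa
q_ult = 211.22 + 621.27 + 555.35 = 1387.8 kPa.

q_ult ≈ 1390 kPa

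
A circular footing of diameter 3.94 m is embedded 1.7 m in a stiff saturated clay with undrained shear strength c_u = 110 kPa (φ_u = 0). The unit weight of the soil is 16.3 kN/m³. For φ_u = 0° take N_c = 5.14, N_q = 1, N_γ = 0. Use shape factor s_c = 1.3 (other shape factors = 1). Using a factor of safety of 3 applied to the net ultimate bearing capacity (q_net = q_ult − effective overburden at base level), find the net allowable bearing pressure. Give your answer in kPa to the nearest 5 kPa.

q_all(net) ≈ 245 kPa

q = γ·D_f = 16.3 × 1.7 = 27.71 kPa.
c·N_c·s_c = 110 × 5.14 × 1.3 = 735.02 kPa
q·N_q = 27.71 × 1 = 27.71 kPa
q_ult = 735.02 + 27.71 = 762.73 kPa.
Net ultimate: q_net = 762.73 − 27.71 = 735.02 kPa.
q_all(net) = 735.02 / 3 = 245.01 kPa.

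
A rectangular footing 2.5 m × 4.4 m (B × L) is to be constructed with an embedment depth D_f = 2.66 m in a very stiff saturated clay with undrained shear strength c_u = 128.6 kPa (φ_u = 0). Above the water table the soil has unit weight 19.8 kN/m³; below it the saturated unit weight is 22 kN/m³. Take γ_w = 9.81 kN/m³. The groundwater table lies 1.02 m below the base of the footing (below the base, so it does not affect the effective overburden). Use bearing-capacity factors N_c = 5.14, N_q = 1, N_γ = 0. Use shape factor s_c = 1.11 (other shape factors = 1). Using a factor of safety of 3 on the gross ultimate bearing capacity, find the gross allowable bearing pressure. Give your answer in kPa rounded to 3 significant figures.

Effective surcharge at the founding depth q = γ·D_f = 19.8 × 2.66 = 52.668 kPa.
q_ult = c·N_c·s_c + q·N_q
     = 128.6 × 5.14 × 1.11 + 52.668 × 1
     = 733.71 + 52.668 = 786.38 kPa.
q_all = 786.38 / 3 = 262.13 kPa.

q_all ≈ 262 kPa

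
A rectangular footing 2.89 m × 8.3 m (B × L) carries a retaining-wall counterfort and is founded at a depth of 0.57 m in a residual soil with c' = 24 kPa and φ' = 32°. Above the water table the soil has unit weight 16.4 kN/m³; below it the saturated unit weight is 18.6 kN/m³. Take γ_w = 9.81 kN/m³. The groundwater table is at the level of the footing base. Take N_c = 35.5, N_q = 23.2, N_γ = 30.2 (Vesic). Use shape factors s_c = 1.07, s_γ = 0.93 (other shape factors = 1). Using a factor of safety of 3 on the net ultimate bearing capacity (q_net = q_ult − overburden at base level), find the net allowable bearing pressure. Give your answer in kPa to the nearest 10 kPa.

q_all(net) ≈ 490 kPa

Overburden at base level: q = 16.4 × 0.57 = 9.348 kPa.
Below the base the soil is submerged, so the ½γBN_γ term uses γ' = 18.6 − 9.81 = 8.79 kN/m³.
Cohesion term c·N_c·s_c = 24 × 35.5 × 1.07 = 911.64 kPa; surcharge term q·N_q = 9.348 × 23.2 = 216.87 kPa; self-weight term 0.5·γ·B·N_γ·s_γ = 0.5 × 8.79 × 2.89 × 30.2 × 0.93 = 356.74 kPa.
q_ult = 911.64 + 216.87 + 356.74 = 1485.2 kPa.
q_net = 1485.2 − 9.348 = 1475.9 kPa.
q_all(net) = 1475.9 / 3 = 491.97 kPa.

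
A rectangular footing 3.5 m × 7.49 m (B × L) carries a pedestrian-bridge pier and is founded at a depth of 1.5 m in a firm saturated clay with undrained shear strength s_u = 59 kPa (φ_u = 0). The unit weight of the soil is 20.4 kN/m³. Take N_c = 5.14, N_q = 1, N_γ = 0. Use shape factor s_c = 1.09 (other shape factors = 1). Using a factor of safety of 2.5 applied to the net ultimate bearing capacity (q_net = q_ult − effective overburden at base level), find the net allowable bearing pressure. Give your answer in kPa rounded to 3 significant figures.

Effective surcharge at the founding depth q = γ·D_f = 20.4 × 1.5 = 30.6 kPa.
q_ult = c·N_c·s_c + q·N_q
     = 59 × 5.14 × 1.09 + 30.6 × 1
     = 330.55 + 30.6 = 361.15 kPa.
Net ultimate: q_net = 361.15 − 30.6 = 330.55 kPa.
q_all(net) = 330.55 / 2.5 = 132.22 kPa.

q_all(net) ≈ 132 kPa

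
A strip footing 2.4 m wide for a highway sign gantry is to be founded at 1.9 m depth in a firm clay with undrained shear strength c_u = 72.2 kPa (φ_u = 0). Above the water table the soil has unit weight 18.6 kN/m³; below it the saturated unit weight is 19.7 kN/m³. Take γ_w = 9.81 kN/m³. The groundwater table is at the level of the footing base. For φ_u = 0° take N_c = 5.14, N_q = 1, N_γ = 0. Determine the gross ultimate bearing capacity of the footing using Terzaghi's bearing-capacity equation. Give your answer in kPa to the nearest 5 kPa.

q = γ·D_f = 18.6 × 1.9 = 35.34 kPa.
c·N_c = 72.2 × 5.14 = 371.11 kPa
q·N_q = 35.34 × 1 = 35.34 kPa
q_ult = 371.11 + 35.34 = 406.45 kPa.

q_ult ≈ 405 kPa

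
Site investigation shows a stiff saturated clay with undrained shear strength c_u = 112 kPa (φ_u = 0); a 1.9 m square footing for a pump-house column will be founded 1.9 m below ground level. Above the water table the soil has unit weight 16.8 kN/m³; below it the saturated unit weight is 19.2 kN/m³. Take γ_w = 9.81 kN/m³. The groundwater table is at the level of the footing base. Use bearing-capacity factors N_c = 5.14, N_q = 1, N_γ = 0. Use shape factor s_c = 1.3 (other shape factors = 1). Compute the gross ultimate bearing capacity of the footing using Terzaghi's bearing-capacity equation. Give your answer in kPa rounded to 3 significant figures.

Effective surcharge at the founding depth q = γ·D_f = 16.8 × 1.9 = 31.92 kPa.
q_ult = c·N_c·s_c + q·N_q
     = 112 × 5.14 × 1.3 + 31.92 × 1
     = 748.38 + 31.92 = 780.3 kPa.

q_ult ≈ 780 kPa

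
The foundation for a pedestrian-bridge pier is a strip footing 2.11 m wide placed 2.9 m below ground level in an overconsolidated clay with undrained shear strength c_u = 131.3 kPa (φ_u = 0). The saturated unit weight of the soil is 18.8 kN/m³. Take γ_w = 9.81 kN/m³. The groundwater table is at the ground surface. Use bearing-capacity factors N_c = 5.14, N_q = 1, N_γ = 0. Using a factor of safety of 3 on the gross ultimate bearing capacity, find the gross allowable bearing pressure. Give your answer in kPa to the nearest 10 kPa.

Water table at ground surface, so effective unit weight γ' = 18.8 − 9.81 = 8.99 kN/m³ is used throughout; overburden q = 8.99 × 2.9 = 26.071 kPa.
Cohesion term c·N_c = 131.3 × 5.14 = 674.88 kPa; surcharge term q·N_q = 26.071 × 1 = 26.071 kPa.
q_ult = 674.88 + 26.071 = 700.95 kPa.
q_all = 700.95 / 3 = 233.65 kPa.

q_all ≈ 230 kPa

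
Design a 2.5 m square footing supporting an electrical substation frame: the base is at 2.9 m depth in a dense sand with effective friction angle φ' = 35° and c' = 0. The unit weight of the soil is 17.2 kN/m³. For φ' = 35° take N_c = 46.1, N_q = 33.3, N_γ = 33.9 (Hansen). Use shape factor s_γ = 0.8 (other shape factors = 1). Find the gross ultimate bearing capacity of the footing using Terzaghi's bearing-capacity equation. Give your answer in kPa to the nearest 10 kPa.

q_ult ≈ 2240 kPa

Effective surcharge at the founding depth q = γ·D_f = 17.2 × 2.9 = 49.88 kPa.
q_ult = q·N_q + 0.5·γ·B·N_γ·s_γ
     = 49.88 × 33.3 + 0.5 × 17.2 × 2.5 × 33.9 × 0.8
     = 1661 + 583.08 = 2244.1 kPa.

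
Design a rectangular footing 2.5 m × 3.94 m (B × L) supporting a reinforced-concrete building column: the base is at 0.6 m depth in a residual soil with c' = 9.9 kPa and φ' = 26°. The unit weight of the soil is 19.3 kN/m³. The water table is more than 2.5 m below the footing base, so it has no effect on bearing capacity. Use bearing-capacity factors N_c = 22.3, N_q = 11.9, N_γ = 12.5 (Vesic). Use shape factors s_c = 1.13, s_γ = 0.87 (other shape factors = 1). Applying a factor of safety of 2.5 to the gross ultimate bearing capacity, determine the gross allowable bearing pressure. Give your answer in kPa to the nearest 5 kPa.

q = γ·D_f = 19.3 × 0.6 = 11.58 kPa.
c·N_c·s_c = 9.9 × 22.3 × 1.13 = 249.47 kPa
q·N_q = 11.58 × 11.9 = 137.8 kPa
0.5·γ·B·N_γ·s_γ = 0.5 × 19.3 × 2.5 × 12.5 × 0.87 = 262.36 kPa
q_ult = 249.47 + 137.8 + 262.36 = 649.63 kPa.
q_all = q_ult / FS = 649.63 / 2.5 = 259.85 kPa.

q_all ≈ 260 kPa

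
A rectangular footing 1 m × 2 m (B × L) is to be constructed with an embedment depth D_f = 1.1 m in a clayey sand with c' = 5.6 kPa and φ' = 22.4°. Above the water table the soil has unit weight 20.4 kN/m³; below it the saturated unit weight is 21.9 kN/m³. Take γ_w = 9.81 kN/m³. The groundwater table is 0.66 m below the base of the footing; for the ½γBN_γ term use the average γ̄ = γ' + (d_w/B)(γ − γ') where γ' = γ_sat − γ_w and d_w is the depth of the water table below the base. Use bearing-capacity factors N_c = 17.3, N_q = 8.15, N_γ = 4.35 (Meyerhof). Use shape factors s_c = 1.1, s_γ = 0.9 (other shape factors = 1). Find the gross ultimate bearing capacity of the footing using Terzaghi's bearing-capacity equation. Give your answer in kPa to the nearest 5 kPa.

Overburden at base level: q = 20.4 × 1.1 = 22.44 kPa.
The water table is 0.66 m below the base (< B = 1 m), so the ½γBN_γ term uses γ̄ = γ' + (d_w/B)(γ − γ') = 12.09 + (0.66/1)(20.4 − 12.09) = 17.575 kN/m³.
Cohesion term c·N_c·s_c = 5.6 × 17.3 × 1.1 = 106.57 kPa; surcharge term q·N_q = 22.44 × 8.15 = 182.89 kPa; self-weight term 0.5·γ·B·N_γ·s_γ = 0.5 × 17.575 × 1 × 4.35 × 0.9 = 34.402 kPa.
q_ult = 106.57 + 182.89 + 34.402 = 323.86 kPa.

q_ult ≈ 325 kPa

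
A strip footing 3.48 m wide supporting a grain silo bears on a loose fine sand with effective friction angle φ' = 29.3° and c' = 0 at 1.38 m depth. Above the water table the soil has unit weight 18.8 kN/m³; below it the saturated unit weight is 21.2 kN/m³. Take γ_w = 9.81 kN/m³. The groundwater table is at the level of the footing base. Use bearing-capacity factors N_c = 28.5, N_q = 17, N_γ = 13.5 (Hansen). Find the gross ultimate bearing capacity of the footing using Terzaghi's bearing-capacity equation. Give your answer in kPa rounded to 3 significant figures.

q_ult ≈ 709 kPa

Overburden at base level: q = 18.8 × 1.38 = 25.944 kPa.
Below the base the soil is submerged, so the ½γBN_γ term uses γ' = 21.2 − 9.81 = 11.39 kN/m³.
Surcharge term q·N_q = 25.944 × 17 = 441.05 kPa; self-weight term 0.5·γ·B·N_γ = 0.5 × 11.39 × 3.48 × 13.5 = 267.55 kPa.
q_ult = 441.05 + 267.55 = 708.6 kPa.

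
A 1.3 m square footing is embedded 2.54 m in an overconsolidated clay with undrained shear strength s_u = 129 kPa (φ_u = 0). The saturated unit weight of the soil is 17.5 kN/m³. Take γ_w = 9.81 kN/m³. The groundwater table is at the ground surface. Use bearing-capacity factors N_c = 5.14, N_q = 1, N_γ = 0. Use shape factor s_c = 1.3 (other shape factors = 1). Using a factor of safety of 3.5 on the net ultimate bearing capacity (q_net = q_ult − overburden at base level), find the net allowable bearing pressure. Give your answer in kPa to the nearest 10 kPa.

q_all(net) ≈ 250 kPa

Water table at ground surface, so effective unit weight γ' = 17.5 − 9.81 = 7.69 kN/m³ is used throughout; overburden q = 7.69 × 2.54 = 19.533 kPa.
Cohesion term c·N_c·s_c = 129 × 5.14 × 1.3 = 861.98 kPa; surcharge term q·N_q = 19.533 × 1 = 19.533 kPa.
q_ult = 861.98 + 19.533 = 881.51 kPa.
q_net = 881.51 − 19.533 = 861.98 kPa.
q_all(net) = 861.98 / 3.5 = 246.28 kPa.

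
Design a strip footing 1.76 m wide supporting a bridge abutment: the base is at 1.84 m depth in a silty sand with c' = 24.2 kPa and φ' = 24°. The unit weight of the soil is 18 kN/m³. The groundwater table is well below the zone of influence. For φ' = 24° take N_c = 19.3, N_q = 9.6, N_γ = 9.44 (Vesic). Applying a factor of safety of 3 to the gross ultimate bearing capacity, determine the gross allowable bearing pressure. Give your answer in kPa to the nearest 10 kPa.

Overburden at base level: q = 18 × 1.84 = 33.12 kPa.
Cohesion term c·N_c = 24.2 × 19.3 = 467.06 kPa; surcharge term q·N_q = 33.12 × 9.6 = 317.95 kPa; self-weight term 0.5·γ·B·N_γ = 0.5 × 18 × 1.76 × 9.44 = 149.53 kPa.
q_ult = 467.06 + 317.95 + 149.53 = 934.54 kPa.
q_all = q_ult / FS = 934.54 / 3 = 311.51 kPa.

q_all ≈ 310 kPa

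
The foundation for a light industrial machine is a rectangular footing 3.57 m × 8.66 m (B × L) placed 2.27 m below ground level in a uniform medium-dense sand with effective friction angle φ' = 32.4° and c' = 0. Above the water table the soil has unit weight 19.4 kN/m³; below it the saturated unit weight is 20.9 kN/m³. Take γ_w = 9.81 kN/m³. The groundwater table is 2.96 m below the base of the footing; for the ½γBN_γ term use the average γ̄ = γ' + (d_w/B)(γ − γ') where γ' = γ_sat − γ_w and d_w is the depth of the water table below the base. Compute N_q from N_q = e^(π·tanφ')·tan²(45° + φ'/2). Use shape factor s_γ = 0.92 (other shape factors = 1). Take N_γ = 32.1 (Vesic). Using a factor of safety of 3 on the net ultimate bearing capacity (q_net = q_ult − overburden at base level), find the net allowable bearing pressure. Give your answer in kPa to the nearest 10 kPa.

q_all(net) ≈ 660 kPa

N_q = e^(π·tan32.4°)·tan²(61.2°) = 24.3.
Effective surcharge at the founding depth q = γ·D_f = 19.4 × 2.27 = 44.038 kPa.
With d_w = 2.96 m < B, γ̄ = 11.09 + (2.96/3.57) × (19.4 − 11.09) = 17.98 kN/m³.
q_ult = q·N_q + 0.5·γ·B·N_γ·s_γ
     = 44.038 × 24.295 + 0.5 × 17.98 × 3.57 × 32.1 × 0.92
     = 1069.9 + 947.81 = 2017.7 kPa.
q_net = 2017.7 − 44.038 = 1973.7 kPa.
q_all(net) = 1973.7 / 3 = 657.9 kPa.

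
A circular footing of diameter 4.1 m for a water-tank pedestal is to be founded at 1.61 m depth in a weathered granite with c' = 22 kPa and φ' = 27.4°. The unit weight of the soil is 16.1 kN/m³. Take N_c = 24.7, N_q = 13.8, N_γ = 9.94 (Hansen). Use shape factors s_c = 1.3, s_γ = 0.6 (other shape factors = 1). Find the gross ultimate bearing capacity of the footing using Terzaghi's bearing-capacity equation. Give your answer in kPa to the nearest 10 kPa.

Overburden at base level: q = 16.1 × 1.61 = 25.921 kPa.
Cohesion term c·N_c·s_c = 22 × 24.7 × 1.3 = 706.42 kPa; surcharge term q·N_q = 25.921 × 13.8 = 357.71 kPa; self-weight term 0.5·γ·B·N_γ·s_γ = 0.5 × 16.1 × 4.1 × 9.94 × 0.6 = 196.84 kPa.
q_ult = 706.42 + 357.71 + 196.84 = 1261 kPa.

q_ult ≈ 1260 kPa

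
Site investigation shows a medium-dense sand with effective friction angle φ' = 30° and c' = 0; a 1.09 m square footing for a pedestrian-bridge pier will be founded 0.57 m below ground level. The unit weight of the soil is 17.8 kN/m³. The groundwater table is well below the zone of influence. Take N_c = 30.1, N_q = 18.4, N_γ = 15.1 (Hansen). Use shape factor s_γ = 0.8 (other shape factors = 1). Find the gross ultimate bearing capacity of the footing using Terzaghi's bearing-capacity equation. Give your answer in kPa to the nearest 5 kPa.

q = γ·D_f = 17.8 × 0.57 = 10.146 kPa.
q·N_q = 10.146 × 18.4 = 186.69 kPa
0.5·γ·B·N_γ·s_γ = 0.5 × 17.8 × 1.09 × 15.1 × 0.8 = 117.19 kPa
q_ult = 186.69 + 117.19 = 303.87 kPa.

q_ult ≈ 305 kPa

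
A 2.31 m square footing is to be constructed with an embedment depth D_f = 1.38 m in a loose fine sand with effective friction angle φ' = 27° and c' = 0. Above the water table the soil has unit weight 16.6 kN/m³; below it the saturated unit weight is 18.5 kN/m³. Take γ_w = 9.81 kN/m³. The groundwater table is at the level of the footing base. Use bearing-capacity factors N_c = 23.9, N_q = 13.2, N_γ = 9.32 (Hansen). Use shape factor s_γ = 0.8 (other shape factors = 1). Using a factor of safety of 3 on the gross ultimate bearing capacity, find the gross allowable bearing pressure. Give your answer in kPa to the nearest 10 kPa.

q_all ≈ 130 kPa

Overburden at base level: q = 16.6 × 1.38 = 22.908 kPa.
Below the base the soil is submerged, so the ½γBN_γ term uses γ' = 18.5 − 9.81 = 8.69 kN/m³.
Surcharge term q·N_q = 22.908 × 13.2 = 302.39 kPa; self-weight term 0.5·γ·B·N_γ·s_γ = 0.5 × 8.69 × 2.31 × 9.32 × 0.8 = 74.835 kPa.
q_ult = 302.39 + 74.835 = 377.22 kPa.
q_all = 377.22 / 3 = 125.74 kPa.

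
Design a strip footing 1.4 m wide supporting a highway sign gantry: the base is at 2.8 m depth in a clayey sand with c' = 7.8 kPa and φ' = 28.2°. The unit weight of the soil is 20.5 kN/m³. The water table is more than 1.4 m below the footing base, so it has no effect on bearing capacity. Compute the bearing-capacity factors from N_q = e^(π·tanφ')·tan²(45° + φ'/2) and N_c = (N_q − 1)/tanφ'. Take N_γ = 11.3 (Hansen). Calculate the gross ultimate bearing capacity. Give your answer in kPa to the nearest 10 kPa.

tan28.2° = 0.5362, so N_q = e^(π×0.5362)·tan²(59.1°) = 5.39 × 2.792 = 15.05.
N_c = (15.05 − 1)/tan28.2° = 26.2.
Overburden at base level: q = 20.5 × 2.8 = 57.4 kPa.
Cohesion term c·N_c = 7.8 × 26.198 = 204.35 kPa; surcharge term q·N_q = 57.4 × 15.047 = 863.72 kPa; self-weight term 0.5·γ·B·N_γ = 0.5 × 20.5 × 1.4 × 11.3 = 162.16 kPa.
q_ult = 204.35 + 863.72 + 162.16 = 1230.2 kPa.

q_ult ≈ 1230 kPa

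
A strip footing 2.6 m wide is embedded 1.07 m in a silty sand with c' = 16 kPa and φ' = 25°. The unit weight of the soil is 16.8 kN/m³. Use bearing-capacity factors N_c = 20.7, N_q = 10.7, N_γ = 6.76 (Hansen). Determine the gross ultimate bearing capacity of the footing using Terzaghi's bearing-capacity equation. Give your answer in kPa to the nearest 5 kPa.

q_ult ≈ 670 kPa

Effective surcharge at the founding depth q = γ·D_f = 16.8 × 1.07 = 17.976 kPa.
q_ult = c·N_c + q·N_q + 0.5·γ·B·N_γ
     = 16 × 20.7 + 17.976 × 10.7 + 0.5 × 16.8 × 2.6 × 6.76
     = 331.2 + 192.34 + 147.64 = 671.18 kPa.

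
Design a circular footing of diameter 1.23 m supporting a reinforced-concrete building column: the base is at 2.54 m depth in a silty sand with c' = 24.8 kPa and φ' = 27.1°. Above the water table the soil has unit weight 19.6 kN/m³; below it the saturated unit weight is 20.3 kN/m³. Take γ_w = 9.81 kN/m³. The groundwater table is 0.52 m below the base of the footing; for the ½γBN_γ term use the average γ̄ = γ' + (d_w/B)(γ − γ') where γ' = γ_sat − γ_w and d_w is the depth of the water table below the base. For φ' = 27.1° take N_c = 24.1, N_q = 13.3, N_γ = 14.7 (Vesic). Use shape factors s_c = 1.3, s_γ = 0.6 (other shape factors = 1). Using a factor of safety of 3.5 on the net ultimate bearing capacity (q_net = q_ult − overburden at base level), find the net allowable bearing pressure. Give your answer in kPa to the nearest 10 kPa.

Effective surcharge at the founding depth q = γ·D_f = 19.6 × 2.54 = 49.784 kPa.
With d_w = 0.52 m < B, γ̄ = 10.49 + (0.52/1.23) × (19.6 − 10.49) = 14.341 kN/m³.
q_ult = c·N_c·s_c + q·N_q + 0.5·γ·B·N_γ·s_γ
     = 24.8 × 24.1 × 1.3 + 49.784 × 13.3 + 0.5 × 14.341 × 1.23 × 14.7 × 0.6
     = 776.98 + 662.13 + 77.792 = 1516.9 kPa.
q_net = 1516.9 − 49.784 = 1467.1 kPa.
q_all(net) = 1467.1 / 3.5 = 419.18 kPa.

q_all(net) ≈ 420 kPa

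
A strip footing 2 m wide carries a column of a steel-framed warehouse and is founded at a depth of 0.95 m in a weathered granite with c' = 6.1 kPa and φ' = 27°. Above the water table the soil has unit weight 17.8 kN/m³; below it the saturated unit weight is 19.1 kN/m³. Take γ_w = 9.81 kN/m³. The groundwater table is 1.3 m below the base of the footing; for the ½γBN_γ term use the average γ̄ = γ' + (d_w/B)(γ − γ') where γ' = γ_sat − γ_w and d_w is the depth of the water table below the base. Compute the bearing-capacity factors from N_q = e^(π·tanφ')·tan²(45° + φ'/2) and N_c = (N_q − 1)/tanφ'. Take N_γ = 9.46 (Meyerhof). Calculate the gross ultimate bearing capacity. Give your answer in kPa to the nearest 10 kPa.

q_ult ≈ 510 kPa

tan27° = 0.5095, so N_q = e^(π×0.5095)·tan²(58.5°) = 4.957 × 2.663 = 13.2.
N_c = (13.2 − 1)/tan27° = 23.94.
Effective surcharge at the founding depth q = γ·D_f = 17.8 × 0.95 = 16.91 kPa.
With d_w = 1.3 m < B, γ̄ = 9.29 + (1.3/2) × (17.8 − 9.29) = 14.822 kN/m³.
q_ult = c·N_c + q·N_q + 0.5·γ·B·N_γ
     = 6.1 × 23.942 + 16.91 × 13.199 + 0.5 × 14.822 × 2 × 9.46
     = 146.05 + 223.2 + 140.21 = 509.46 kPa.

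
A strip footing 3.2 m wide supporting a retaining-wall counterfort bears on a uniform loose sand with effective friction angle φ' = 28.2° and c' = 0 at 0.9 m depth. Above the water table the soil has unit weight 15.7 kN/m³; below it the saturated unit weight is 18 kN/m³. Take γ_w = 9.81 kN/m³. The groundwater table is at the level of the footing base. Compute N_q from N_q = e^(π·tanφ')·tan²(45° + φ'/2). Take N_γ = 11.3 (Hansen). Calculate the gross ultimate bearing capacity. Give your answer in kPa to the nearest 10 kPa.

q_ult ≈ 360 kPa

tan28.2° = 0.5362, so N_q = e^(π×0.5362)·tan²(59.1°) = 5.39 × 2.792 = 15.05.
Effective surcharge at the founding depth q = γ·D_f = 15.7 × 0.9 = 14.13 kPa.
The water table coincides with the base, so in the self-weight term γ → γ' = 8.19 kN/m³.
q_ult = q·N_q + 0.5·γ·B·N_γ
     = 14.13 × 15.047 + 0.5 × 8.19 × 3.2 × 11.3
     = 212.62 + 148.08 = 360.7 kPa.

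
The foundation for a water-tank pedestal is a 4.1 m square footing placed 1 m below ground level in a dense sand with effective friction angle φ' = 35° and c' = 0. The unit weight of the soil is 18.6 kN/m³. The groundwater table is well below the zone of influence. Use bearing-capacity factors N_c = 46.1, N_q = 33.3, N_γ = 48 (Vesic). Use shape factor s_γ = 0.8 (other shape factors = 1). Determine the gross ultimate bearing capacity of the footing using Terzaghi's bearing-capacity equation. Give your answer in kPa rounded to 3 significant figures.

Overburden at base level: q = 18.6 × 1 = 18.6 kPa.
Surcharge term q·N_q = 18.6 × 33.3 = 619.38 kPa; self-weight term 0.5·γ·B·N_γ·s_γ = 0.5 × 18.6 × 4.1 × 48 × 0.8 = 1464.2 kPa.
q_ult = 619.38 + 1464.2 = 2083.6 kPa.

q_ult ≈ 2080 kPa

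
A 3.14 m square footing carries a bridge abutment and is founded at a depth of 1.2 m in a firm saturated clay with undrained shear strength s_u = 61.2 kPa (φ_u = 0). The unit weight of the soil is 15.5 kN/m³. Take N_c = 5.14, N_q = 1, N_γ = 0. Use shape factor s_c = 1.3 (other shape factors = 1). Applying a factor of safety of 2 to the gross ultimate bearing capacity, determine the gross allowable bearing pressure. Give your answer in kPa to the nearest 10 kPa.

Effective surcharge at the founding depth q = γ·D_f = 15.5 × 1.2 = 18.6 kPa.
q_ult = c·N_c·s_c + q·N_q
     = 61.2 × 5.14 × 1.3 + 18.6 × 1
     = 408.94 + 18.6 = 427.54 kPa.
q_all = q_ult / FS = 427.54 / 2 = 213.77 kPa.

q_all ≈ 210 kPa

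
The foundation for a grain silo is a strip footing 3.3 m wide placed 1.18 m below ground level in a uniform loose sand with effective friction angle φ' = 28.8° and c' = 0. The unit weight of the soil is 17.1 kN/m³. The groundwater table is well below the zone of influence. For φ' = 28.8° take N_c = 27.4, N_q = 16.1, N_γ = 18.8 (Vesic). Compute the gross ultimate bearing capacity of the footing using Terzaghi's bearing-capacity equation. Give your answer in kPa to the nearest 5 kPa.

Effective surcharge at the founding depth q = γ·D_f = 17.1 × 1.18 = 20.178 kPa.
q_ult = q·N_q + 0.5·γ·B·N_γ
     = 20.178 × 16.1 + 0.5 × 17.1 × 3.3 × 18.8
     = 324.87 + 530.44 = 855.31 kPa.

q_ult ≈ 855 kPa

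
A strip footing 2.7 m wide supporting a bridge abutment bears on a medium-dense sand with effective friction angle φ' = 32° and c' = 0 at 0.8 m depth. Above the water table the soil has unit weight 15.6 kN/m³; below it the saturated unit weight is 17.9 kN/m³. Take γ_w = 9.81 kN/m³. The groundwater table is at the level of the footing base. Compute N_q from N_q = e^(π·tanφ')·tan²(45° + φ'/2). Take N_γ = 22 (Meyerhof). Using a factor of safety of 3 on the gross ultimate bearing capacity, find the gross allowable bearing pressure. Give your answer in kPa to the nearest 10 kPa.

N_q = e^(π·tan32°)·tan²(61°) = 23.18.
Effective surcharge at the founding depth q = γ·D_f = 15.6 × 0.8 = 12.48 kPa.
The water table coincides with the base, so in the self-weight term γ → γ' = 8.09 kN/m³.
q_ult = q·N_q + 0.5·γ·B·N_γ
     = 12.48 × 23.177 + 0.5 × 8.09 × 2.7 × 22
     = 289.25 + 240.27 = 529.52 kPa.
q_all = 529.52 / 3 = 176.51 kPa.

q_all ≈ 180 kPa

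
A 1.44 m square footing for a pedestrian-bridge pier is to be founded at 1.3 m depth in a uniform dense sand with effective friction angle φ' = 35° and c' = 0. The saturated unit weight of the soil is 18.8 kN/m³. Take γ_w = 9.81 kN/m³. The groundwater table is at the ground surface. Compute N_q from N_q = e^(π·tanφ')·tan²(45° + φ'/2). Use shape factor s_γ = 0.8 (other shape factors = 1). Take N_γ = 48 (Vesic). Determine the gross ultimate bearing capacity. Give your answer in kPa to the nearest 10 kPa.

tan35° = 0.7002, so N_q = e^(π×0.7002)·tan²(62.5°) = 9.023 × 3.69 = 33.3.
γ' = 18.8 − 9.81 = 8.99 kN/m³ (submerged throughout). q = 8.99 × 1.3 = 11.687 kPa; the same γ' applies in the ½γBN_γ term.
q·N_q = 11.687 × 33.296 = 389.13 kPa
0.5·γ·B·N_γ·s_γ = 0.5 × 8.99 × 1.44 × 48 × 0.8 = 248.56 kPa
q_ult = 389.13 + 248.56 = 637.69 kPa.

q_ult ≈ 640 kPa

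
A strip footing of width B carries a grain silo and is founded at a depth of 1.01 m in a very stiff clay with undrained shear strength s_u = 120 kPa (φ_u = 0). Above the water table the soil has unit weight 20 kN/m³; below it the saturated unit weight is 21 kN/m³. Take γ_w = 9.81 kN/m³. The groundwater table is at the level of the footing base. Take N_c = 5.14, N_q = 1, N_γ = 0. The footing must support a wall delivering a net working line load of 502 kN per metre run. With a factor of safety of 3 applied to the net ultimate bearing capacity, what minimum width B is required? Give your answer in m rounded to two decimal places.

Effective surcharge at the founding depth q = γ·D_f = 20 × 1.01 = 20.2 kPa.
q_ult = c·N_c + q·N_q
     = 120 × 5.14 + 20.2 × 1
     = 616.8 + 20.2 = 637 kPa.
For φ = 0 the ½γBN_γ term vanishes, so q_ult is independent of B. q_net = 637 − 20.2 = 616.8 kPa; q_all(net) = 616.8/3 = 205.6 kPa.
Required width B = w / q_all(net) = 502 / 205.6 = 2.442 m.

B = 2.44 m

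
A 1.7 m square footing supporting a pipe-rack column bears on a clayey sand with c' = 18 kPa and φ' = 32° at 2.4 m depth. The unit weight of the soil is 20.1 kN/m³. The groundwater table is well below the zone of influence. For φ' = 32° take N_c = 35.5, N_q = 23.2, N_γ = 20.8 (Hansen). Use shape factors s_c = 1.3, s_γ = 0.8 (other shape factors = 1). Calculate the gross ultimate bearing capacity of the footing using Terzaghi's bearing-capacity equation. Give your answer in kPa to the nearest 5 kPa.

q_ult ≈ 2235 kPa

Effective surcharge at the founding depth q = γ·D_f = 20.1 × 2.4 = 48.24 kPa.
q_ult = c·N_c·s_c + q·N_q + 0.5·γ·B·N_γ·s_γ
     = 18 × 35.5 × 1.3 + 48.24 × 23.2 + 0.5 × 20.1 × 1.7 × 20.8 × 0.8
     = 830.7 + 1119.2 + 284.29 = 2234.2 kPa.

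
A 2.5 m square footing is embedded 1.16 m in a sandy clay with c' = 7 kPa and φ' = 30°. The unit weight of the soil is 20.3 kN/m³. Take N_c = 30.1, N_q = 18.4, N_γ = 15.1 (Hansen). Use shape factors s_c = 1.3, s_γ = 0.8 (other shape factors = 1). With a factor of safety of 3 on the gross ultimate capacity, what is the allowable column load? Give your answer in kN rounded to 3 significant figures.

Overburden at base level: q = 20.3 × 1.16 = 23.548 kPa.
Cohesion term c·N_c·s_c = 7 × 30.1 × 1.3 = 273.91 kPa; surcharge term q·N_q = 23.548 × 18.4 = 433.28 kPa; self-weight term 0.5·γ·B·N_γ·s_γ = 0.5 × 20.3 × 2.5 × 15.1 × 0.8 = 306.53 kPa.
q_ult = 273.91 + 433.28 + 306.53 = 1013.7 kPa.
Gross allowable pressure q_all = 1013.7 / 3 = 337.91 kPa.
Footing area = 6.25 m², so allowable column load = 337.91 × 6.25 = 2111.9 kN.

P_all ≈ 2110 kN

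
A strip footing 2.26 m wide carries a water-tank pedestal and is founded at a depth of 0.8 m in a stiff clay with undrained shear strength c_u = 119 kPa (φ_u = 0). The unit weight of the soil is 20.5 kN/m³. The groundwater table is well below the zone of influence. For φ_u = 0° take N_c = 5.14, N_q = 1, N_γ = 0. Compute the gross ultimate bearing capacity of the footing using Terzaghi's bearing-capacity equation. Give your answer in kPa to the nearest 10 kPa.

q_ult ≈ 630 kPa

Effective surcharge at the founding depth q = γ·D_f = 20.5 × 0.8 = 16.4 kPa.
q_ult = c·N_c + q·N_q
     = 119 × 5.14 + 16.4 × 1
     = 611.66 + 16.4 = 628.06 kPa.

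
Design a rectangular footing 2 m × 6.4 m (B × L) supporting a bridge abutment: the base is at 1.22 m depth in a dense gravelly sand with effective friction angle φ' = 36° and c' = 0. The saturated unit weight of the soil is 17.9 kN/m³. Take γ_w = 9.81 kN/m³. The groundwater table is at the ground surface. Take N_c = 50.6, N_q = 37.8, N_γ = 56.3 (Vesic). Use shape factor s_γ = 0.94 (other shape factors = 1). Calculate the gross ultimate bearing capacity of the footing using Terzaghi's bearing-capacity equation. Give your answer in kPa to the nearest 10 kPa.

q_ult ≈ 800 kPa

γ' = 17.9 − 9.81 = 8.09 kN/m³ (submerged throughout). q = 8.09 × 1.22 = 9.8698 kPa; the same γ' applies in the ½γBN_γ term.
q·N_q = 9.8698 × 37.8 = 373.08 kPa
0.5·γ·B·N_γ·s_γ = 0.5 × 8.09 × 2 × 56.3 × 0.94 = 428.14 kPa
q_ult = 373.08 + 428.14 = 801.22 kPa.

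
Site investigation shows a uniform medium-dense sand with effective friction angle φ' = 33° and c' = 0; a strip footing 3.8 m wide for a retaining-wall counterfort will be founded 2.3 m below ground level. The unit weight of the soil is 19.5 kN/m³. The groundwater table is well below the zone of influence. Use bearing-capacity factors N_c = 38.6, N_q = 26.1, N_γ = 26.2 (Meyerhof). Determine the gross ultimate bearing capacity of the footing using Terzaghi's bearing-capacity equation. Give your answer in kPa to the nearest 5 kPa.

q_ult ≈ 2140 kPa

Overburden at base level: q = 19.5 × 2.3 = 44.85 kPa.
Surcharge term q·N_q = 44.85 × 26.1 = 1170.6 kPa; self-weight term 0.5·γ·B·N_γ = 0.5 × 19.5 × 3.8 × 26.2 = 970.71 kPa.
q_ult = 1170.6 + 970.71 = 2141.3 kPa.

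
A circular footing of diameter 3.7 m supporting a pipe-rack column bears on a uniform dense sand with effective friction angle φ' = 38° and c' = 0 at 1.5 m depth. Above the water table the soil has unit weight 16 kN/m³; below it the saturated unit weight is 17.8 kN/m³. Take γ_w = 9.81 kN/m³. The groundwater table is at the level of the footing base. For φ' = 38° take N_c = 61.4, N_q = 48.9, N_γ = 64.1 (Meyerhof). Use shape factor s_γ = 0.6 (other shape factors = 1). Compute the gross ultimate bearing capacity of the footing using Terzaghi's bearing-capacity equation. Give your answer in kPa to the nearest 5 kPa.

q = γ·D_f = 16 × 1.5 = 24 kPa.
For the ½γBN_γ term take γ' = 17.8 − 9.81 = 7.99 kN/m³ (soil below base is submerged).
q·N_q = 24 × 48.9 = 1173.6 kPa
0.5·γ·B·N_γ·s_γ = 0.5 × 7.99 × 3.7 × 64.1 × 0.6 = 568.5 kPa
q_ult = 1173.6 + 568.5 = 1742.1 kPa.

q_ult ≈ 1740 kPa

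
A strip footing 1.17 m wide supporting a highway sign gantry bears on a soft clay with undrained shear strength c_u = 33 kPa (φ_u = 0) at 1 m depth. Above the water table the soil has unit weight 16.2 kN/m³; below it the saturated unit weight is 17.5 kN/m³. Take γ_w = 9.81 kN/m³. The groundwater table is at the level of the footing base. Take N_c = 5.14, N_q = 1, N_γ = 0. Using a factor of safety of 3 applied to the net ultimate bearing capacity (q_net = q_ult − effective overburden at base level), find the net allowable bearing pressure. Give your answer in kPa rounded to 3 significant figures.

q = γ·D_f = 16.2 × 1 = 16.2 kPa.
c·N_c = 33 × 5.14 = 169.62 kPa
q·N_q = 16.2 × 1 = 16.2 kPa
q_ult = 169.62 + 16.2 = 185.82 kPa.
Net ultimate: q_net = 185.82 − 16.2 = 169.62 kPa.
q_all(net) = 169.62 / 3 = 56.54 kPa.

q_all(net) ≈ 56.5 kPa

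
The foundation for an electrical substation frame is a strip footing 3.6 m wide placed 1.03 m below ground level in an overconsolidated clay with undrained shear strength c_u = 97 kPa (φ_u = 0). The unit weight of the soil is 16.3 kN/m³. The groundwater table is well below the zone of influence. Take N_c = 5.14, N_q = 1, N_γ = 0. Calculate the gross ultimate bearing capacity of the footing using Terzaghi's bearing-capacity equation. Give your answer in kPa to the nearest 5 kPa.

Overburden at base level: q = 16.3 × 1.03 = 16.789 kPa.
Cohesion term c·N_c = 97 × 5.14 = 498.58 kPa; surcharge term q·N_q = 16.789 × 1 = 16.789 kPa.
q_ult = 498.58 + 16.789 = 515.37 kPa.

q_ult ≈ 515 kPa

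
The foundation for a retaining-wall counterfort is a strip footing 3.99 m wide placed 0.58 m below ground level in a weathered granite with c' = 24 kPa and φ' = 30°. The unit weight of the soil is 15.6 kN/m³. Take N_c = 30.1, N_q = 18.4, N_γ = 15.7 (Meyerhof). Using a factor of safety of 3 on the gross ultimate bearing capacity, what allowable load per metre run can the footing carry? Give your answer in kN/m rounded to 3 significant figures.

Overburden at base level: q = 15.6 × 0.58 = 9.048 kPa.
Cohesion term c·N_c = 24 × 30.1 = 722.4 kPa; surcharge term q·N_q = 9.048 × 18.4 = 166.48 kPa; self-weight term 0.5·γ·B·N_γ = 0.5 × 15.6 × 3.99 × 15.7 = 488.62 kPa.
q_ult = 722.4 + 166.48 + 488.62 = 1377.5 kPa.
Gross allowable pressure q_all = 1377.5 / 3 = 459.17 kPa.
Allowable wall load = q_all × B = 459.17 × 3.99 = 1832.1 kN per metre run.

≈ 1830 kN/m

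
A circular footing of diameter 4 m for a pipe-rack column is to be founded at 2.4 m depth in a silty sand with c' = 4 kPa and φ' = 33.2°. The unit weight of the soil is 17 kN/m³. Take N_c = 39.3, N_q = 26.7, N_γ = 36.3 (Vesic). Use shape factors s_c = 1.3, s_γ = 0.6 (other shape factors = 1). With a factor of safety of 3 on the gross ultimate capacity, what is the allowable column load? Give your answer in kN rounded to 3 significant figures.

Overburden at base level: q = 17 × 2.4 = 40.8 kPa.
Cohesion term c·N_c·s_c = 4 × 39.3 × 1.3 = 204.36 kPa; surcharge term q·N_q = 40.8 × 26.7 = 1089.4 kPa; self-weight term 0.5·γ·B·N_γ·s_γ = 0.5 × 17 × 4 × 36.3 × 0.6 = 740.52 kPa.
q_ult = 204.36 + 1089.4 + 740.52 = 2034.2 kPa.
Gross allowable pressure q_all = 2034.2 / 3 = 678.08 kPa.
Footing area = 12.5664 m², so allowable column load = 678.08 × 12.5664 = 8521 kN.

P_all ≈ 8520 kN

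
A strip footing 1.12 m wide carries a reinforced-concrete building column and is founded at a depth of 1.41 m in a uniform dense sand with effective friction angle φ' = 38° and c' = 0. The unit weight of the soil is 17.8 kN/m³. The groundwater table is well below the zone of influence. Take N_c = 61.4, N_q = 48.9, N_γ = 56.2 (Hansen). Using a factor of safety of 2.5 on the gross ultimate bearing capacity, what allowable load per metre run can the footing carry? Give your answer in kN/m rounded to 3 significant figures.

≈ 801 kN/m

Effective surcharge at the founding depth q = γ·D_f = 17.8 × 1.41 = 25.098 kPa.
q_ult = q·N_q + 0.5·γ·B·N_γ
     = 25.098 × 48.9 + 0.5 × 17.8 × 1.12 × 56.2
     = 1227.3 + 560.2 = 1787.5 kPa.
Gross allowable pressure q_all = 1787.5 / 2.5 = 715 kPa.
Allowable wall load = q_all × B = 715 × 1.12 = 800.8 kN per metre run.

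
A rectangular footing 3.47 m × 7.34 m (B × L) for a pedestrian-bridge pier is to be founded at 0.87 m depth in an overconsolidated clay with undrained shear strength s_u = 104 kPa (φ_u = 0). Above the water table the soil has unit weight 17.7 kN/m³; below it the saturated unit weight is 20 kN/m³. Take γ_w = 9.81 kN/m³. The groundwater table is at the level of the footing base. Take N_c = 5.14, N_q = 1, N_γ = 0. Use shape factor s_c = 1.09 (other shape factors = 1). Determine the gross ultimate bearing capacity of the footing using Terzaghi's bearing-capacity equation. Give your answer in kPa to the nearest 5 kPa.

Overburden at base level: q = 17.7 × 0.87 = 15.399 kPa.
Cohesion term c·N_c·s_c = 104 × 5.14 × 1.09 = 582.67 kPa; surcharge term q·N_q = 15.399 × 1 = 15.399 kPa.
q_ult = 582.67 + 15.399 = 598.07 kPa.

q_ult ≈ 600 kPa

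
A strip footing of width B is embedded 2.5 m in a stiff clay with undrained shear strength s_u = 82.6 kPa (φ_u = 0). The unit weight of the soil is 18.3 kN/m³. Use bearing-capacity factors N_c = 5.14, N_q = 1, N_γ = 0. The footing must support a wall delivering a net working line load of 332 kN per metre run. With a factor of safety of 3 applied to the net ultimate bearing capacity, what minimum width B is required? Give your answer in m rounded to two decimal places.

Overburden at base level: q = 18.3 × 2.5 = 45.75 kPa.
Cohesion term c·N_c = 82.6 × 5.14 = 424.56 kPa; surcharge term q·N_q = 45.75 × 1 = 45.75 kPa.
q_ult = 424.56 + 45.75 = 470.31 kPa.
For φ = 0 the ½γBN_γ term vanishes, so q_ult is independent of B. q_net = 470.31 − 45.75 = 424.56 kPa; q_all(net) = 424.56/3 = 141.52 kPa.
Required width B = w / q_all(net) = 332 / 141.52 = 2.346 m.

B = 2.35 m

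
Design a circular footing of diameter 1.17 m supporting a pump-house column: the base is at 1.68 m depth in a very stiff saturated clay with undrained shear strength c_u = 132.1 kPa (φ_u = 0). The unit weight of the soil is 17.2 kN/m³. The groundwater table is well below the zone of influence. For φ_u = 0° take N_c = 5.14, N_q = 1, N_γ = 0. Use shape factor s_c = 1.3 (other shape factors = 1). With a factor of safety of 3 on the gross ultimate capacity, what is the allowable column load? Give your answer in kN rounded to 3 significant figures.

P_all ≈ 327 kN

Overburden at base level: q = 17.2 × 1.68 = 28.896 kPa.
Cohesion term c·N_c·s_c = 132.1 × 5.14 × 1.3 = 882.69 kPa; surcharge term q·N_q = 28.896 × 1 = 28.896 kPa.
q_ult = 882.69 + 28.896 = 911.59 kPa.
Gross allowable pressure q_all = 911.59 / 3 = 303.86 kPa.
Footing area = 1.0751 m², so allowable column load = 303.86 × 1.0751 = 326.68 kN.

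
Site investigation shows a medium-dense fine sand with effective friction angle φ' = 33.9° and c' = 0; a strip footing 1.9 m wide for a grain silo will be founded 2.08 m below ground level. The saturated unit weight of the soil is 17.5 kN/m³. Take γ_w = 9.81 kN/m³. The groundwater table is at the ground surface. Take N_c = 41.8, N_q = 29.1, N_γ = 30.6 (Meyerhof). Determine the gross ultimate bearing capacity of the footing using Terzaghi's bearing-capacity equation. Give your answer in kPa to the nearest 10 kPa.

q_ult ≈ 690 kPa

With the water table at the surface the whole profile is submerged: γ' = 17.5 − 9.81 = 7.69 kN/m³, so q = γ'·D_f = 15.995 kPa; the same γ' applies in the ½γBN_γ term.
q_ult = q·N_q + 0.5·γ·B·N_γ
     = 15.995 × 29.1 + 0.5 × 7.69 × 1.9 × 30.6
     = 465.46 + 223.55 = 689.01 kPa.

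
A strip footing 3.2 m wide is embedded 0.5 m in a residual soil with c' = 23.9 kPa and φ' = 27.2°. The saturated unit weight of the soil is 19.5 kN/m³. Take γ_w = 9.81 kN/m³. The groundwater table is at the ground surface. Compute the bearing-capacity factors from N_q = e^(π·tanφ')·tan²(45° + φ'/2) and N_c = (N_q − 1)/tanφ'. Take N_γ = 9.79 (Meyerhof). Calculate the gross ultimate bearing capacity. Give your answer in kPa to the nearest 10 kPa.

q_ult ≈ 800 kPa

tan27.2° = 0.5139, so N_q = e^(π×0.5139)·tan²(58.6°) = 5.026 × 2.684 = 13.49.
N_c = (13.49 − 1)/tan27.2° = 24.3.
γ' = 19.5 − 9.81 = 9.69 kN/m³ (submerged throughout). q = 9.69 × 0.5 = 4.845 kPa; the same γ' applies in the ½γBN_γ term.
c·N_c = 23.9 × 24.3 = 580.77 kPa
q·N_q = 4.845 × 13.488 = 65.351 kPa
0.5·γ·B·N_γ = 0.5 × 9.69 × 3.2 × 9.79 = 151.78 kPa
q_ult = 580.77 + 65.351 + 151.78 = 797.9 kPa.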